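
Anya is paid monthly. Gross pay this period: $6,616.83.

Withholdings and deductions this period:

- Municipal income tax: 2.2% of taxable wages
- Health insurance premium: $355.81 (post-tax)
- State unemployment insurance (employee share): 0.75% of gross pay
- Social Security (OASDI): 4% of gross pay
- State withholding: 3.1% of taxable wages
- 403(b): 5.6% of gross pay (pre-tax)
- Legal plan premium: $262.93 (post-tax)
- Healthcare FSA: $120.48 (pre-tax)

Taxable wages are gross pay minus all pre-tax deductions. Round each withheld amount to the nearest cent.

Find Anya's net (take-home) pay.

Healthcare FSA: $120.48
403(b): $6,616.83 × 0.056 = $370.54
Pre-tax total = $120.48 + $370.54 = $491.02
Taxable wages = $6,616.83 − $491.02 = $6,125.81
Municipal income tax: $6,125.81 × 0.022 = $134.77
State withholding: $6,125.81 × 0.031 = $189.90
Social Security (OASDI): $6,616.83 × 0.04 = $264.67
State unemployment insurance (employee share): $6,616.83 × 0.0075 = $49.63
Legal plan premium: $262.93
Health insurance premium: $355.81
Total deductions = $120.48 + $370.54 + $134.77 + $189.90 + $264.67 + $49.63 + $262.93 + $355.81 = $1,748.73
Net pay = $6,616.83 − $1,748.73 = $4,868.10

$4,868.10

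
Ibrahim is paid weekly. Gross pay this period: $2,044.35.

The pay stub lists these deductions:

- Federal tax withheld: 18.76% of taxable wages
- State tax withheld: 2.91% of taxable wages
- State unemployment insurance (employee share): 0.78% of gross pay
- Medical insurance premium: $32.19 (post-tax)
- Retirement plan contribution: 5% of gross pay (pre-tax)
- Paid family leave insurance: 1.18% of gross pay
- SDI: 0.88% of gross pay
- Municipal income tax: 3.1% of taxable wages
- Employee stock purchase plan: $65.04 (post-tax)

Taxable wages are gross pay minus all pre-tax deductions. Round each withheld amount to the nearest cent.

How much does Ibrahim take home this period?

Retirement plan contribution: $2,044.35 × 0.05 = $102.22
Taxable wages = $2,044.35 − $102.22 = $1,942.13
Municipal income tax: $1,942.13 × 0.031 = $60.21
Federal tax withheld: $1,942.13 × 0.1876 = $364.34
State tax withheld: $1,942.13 × 0.0291 = $56.52
Paid family leave insurance: $2,044.35 × 0.0118 = $24.12
SDI: $2,044.35 × 0.0088 = $17.99
State unemployment insurance (employee share): $2,044.35 × 0.0078 = $15.95
Employee stock purchase plan: $65.04
Medical insurance premium: $32.19
Total deductions = $102.22 + $60.21 + $364.34 + $56.52 + $24.12 + $17.99 + $15.95 + $65.04 + $32.19 = $738.58
Net pay = $2,044.35 − $738.58 = $1,305.77

$1,305.77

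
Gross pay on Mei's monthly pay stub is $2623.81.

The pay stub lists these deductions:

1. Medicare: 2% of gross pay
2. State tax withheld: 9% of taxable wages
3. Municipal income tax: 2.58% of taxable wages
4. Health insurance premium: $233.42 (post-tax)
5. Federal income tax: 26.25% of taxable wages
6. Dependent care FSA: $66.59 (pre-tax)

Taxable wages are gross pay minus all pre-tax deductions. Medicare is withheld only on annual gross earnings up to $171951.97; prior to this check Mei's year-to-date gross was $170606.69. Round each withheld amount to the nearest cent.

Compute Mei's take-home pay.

Dependent care FSA: $66.59
Taxable wages = $2623.81 − $66.59 = $2557.22
Federal income tax: $2557.22 × 0.2625 = $671.27
State tax withheld: $2557.22 × 0.09 = $230.15
Municipal income tax: $2557.22 × 0.0258 = $65.98
Medicare: only $171951.97 − $170606.69 = $1345.28 of this check is subject → $1345.28 × 0.02 = $26.91
Health insurance premium: $233.42
Total deductions = $66.59 + $671.27 + $230.15 + $65.98 + $26.91 + $233.42 = $1294.32
Net pay = $2623.81 − $1294.32 = $1329.49

$1329.49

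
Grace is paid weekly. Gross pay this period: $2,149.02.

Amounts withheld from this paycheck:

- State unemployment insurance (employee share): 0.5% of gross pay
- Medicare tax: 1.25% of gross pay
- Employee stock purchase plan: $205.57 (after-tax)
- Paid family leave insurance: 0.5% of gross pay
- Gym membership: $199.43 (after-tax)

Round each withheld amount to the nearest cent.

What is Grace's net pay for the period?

State unemployment insurance (employee share): $2,149.02 × 0.005 = $10.75
Medicare tax: $2,149.02 × 0.0125 = $26.86
Paid family leave insurance: $2,149.02 × 0.005 = $10.75
Gym membership: $199.43
Employee stock purchase plan: $205.57
Total deductions = $10.75 + $26.86 + $10.75 + $199.43 + $205.57 = $453.36
Net pay = $2,149.02 − $453.36 = $1,695.66

$1,695.66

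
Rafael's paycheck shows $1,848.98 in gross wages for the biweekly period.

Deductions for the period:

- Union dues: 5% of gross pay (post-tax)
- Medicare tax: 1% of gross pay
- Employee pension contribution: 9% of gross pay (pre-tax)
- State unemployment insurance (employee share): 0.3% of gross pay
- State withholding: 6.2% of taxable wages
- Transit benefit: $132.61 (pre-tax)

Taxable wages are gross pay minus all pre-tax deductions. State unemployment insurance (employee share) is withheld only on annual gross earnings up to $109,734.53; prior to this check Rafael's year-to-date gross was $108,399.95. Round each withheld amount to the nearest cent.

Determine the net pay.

Employee pension contribution: $1,848.98 × 0.09 = $166.41
Transit benefit: $132.61
Pre-tax total = $166.41 + $132.61 = $299.02
Taxable wages = $1,848.98 − $299.02 = $1,549.96
State withholding: $1,549.96 × 0.062 = $96.10
State unemployment insurance (employee share): only $109,734.53 − $108,399.95 = $1,334.58 of this check is subject → $1,334.58 × 0.003 = $4.00
Medicare tax: $1,848.98 × 0.01 = $18.49
Union dues: $1,848.98 × 0.05 = $92.45
Total deductions = $166.41 + $132.61 + $96.10 + $4.00 + $18.49 + $92.45 = $510.06
Net pay = $1,848.98 − $510.06 = $1,338.92

$1,338.92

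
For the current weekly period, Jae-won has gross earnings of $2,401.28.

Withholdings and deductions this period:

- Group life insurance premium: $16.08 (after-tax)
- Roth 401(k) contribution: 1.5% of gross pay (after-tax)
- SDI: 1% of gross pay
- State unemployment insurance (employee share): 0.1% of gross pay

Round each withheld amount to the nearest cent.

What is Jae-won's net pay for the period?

$2,322.77

State unemployment insurance (employee share): $2,401.28 × 0.001 = $2.40
SDI: $2,401.28 × 0.01 = $24.01
Roth 401(k) contribution: $2,401.28 × 0.015 = $36.02
Group life insurance premium: $16.08
Total deductions = $2.40 + $24.01 + $36.02 + $16.08 = $78.51
Net pay = $2,401.28 − $78.51 = $2,322.77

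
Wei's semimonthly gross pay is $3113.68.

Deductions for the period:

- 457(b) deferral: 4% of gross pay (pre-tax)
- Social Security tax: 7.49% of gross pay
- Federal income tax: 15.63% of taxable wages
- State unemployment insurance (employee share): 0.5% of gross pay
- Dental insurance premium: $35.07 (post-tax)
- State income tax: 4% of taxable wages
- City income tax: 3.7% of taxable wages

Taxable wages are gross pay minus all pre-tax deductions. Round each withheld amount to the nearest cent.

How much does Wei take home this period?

457(b) deferral: $3113.68 × 0.04 = $124.55
Taxable wages = $3113.68 − $124.55 = $2989.13
Federal income tax: $2989.13 × 0.1563 = $467.20
City income tax: $2989.13 × 0.037 = $110.60
State income tax: $2989.13 × 0.04 = $119.57
State unemployment insurance (employee share): $3113.68 × 0.005 = $15.57
Social Security tax: $3113.68 × 0.0749 = $233.21
Dental insurance premium: $35.07
Total deductions = $124.55 + $467.20 + $110.60 + $119.57 + $15.57 + $233.21 + $35.07 = $1105.77
Net pay = $3113.68 − $1105.77 = $2007.91

$2007.91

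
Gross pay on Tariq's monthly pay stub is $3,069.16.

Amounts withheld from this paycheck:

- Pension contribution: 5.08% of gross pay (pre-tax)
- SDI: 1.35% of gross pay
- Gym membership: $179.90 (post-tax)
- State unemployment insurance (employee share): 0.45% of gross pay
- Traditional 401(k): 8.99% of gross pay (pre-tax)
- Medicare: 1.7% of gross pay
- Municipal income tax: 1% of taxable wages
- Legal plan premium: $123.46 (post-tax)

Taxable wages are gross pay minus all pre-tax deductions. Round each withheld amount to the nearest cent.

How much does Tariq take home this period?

$2,200.18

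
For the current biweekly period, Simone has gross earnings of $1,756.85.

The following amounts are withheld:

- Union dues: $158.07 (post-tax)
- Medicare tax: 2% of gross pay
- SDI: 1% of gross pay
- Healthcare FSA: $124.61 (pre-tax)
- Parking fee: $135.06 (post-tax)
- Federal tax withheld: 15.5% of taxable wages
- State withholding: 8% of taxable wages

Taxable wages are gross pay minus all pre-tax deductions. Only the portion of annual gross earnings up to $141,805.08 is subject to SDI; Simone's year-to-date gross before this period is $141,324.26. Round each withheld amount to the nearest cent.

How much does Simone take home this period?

Healthcare FSA: $124.61
Taxable wages = $1,756.85 − $124.61 = $1,632.24
Federal tax withheld: $1,632.24 × 0.155 = $253.00
State withholding: $1,632.24 × 0.08 = $130.58
SDI: only $141,805.08 − $141,324.26 = $480.82 of this check is subject → $480.82 × 0.01 = $4.81
Medicare tax: $1,756.85 × 0.02 = $35.14
Parking fee: $135.06
Union dues: $158.07
Total deductions = $124.61 + $253.00 + $130.58 + $4.81 + $35.14 + $135.06 + $158.07 = $841.27
Net pay = $1,756.85 − $841.27 = $915.58

$915.58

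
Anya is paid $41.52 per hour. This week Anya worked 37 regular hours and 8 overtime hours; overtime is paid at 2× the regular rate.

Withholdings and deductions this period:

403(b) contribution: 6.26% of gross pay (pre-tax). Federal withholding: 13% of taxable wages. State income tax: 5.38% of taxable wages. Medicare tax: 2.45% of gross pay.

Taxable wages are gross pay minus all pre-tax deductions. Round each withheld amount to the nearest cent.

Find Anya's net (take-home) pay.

Regular pay: 37 × $41.52 = $1,536.24
Overtime pay: 8 × $41.52 × 2 = $664.32
Gross pay = $1,536.24 + $664.32 = $2,200.56
403(b) contribution: $2,200.56 × 0.0626 = $137.76
Taxable wages = $2,200.56 − $137.76 = $2,062.80
State income tax: $2,062.80 × 0.0538 = $110.98
Federal withholding: $2,062.80 × 0.13 = $268.16
Medicare tax: $2,200.56 × 0.0245 = $53.91
Total deductions = $137.76 + $110.98 + $268.16 + $53.91 = $570.81
Net pay = $2,200.56 − $570.81 = $1,629.75

$1,629.75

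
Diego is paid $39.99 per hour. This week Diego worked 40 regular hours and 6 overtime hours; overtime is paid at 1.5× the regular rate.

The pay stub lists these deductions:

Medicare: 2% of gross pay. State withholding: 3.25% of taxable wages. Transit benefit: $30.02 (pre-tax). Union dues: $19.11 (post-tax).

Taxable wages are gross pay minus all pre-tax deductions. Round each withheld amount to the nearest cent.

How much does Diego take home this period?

$1808.48

Regular pay: 40 × $39.99 = $1599.60
Overtime pay: 6 × $39.99 × 1.5 = $359.91
Gross pay = $1599.60 + $359.91 = $1959.51
Transit benefit: $30.02
Taxable wages = $1959.51 − $30.02 = $1929.49
State withholding: $1929.49 × 0.0325 = $62.71
Medicare: $1959.51 × 0.02 = $39.19
Union dues: $19.11
Total deductions = $30.02 + $62.71 + $39.19 + $19.11 = $151.03
Net pay = $1959.51 − $151.03 = $1808.48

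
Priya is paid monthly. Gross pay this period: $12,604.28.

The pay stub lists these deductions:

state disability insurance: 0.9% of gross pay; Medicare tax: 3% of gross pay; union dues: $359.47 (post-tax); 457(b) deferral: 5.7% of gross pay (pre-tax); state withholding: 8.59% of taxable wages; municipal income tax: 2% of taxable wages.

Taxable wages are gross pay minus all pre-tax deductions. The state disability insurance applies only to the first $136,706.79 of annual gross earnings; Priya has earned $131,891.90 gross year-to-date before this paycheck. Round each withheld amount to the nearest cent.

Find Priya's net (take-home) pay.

457(b) deferral: $12,604.28 × 0.057 = $718.44
Taxable wages = $12,604.28 − $718.44 = $11,885.84
State withholding: $11,885.84 × 0.0859 = $1,020.99
Municipal income tax: $11,885.84 × 0.02 = $237.72
Medicare tax: $12,604.28 × 0.03 = $378.13
State disability insurance: only $136,706.79 − $131,891.90 = $4,814.89 of this check is subject → $4,814.89 × 0.009 = $43.33
Union dues: $359.47
Total deductions = $718.44 + $1,020.99 + $237.72 + $378.13 + $43.33 + $359.47 = $2,758.08
Net pay = $12,604.28 − $2,758.08 = $9,846.20

$9,846.20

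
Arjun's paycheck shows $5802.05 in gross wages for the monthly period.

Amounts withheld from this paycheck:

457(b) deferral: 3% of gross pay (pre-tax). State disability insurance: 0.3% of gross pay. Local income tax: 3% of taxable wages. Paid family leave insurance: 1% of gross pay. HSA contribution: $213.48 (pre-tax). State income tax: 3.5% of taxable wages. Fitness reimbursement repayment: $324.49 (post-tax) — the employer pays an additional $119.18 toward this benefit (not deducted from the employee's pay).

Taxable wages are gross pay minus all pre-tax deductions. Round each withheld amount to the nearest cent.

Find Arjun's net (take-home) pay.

$4662.64

HSA contribution: $213.48
457(b) deferral: $5802.05 × 0.03 = $174.06
Pre-tax total = $213.48 + $174.06 = $387.54
Taxable wages = $5802.05 − $387.54 = $5414.51
State income tax: $5414.51 × 0.035 = $189.51
Local income tax: $5414.51 × 0.03 = $162.44
Paid family leave insurance: $5802.05 × 0.01 = $58.02
State disability insurance: $5802.05 × 0.003 = $17.41
Fitness reimbursement repayment: $324.49
(Employer's $119.18 toward fitness reimbursement repayment is not withheld from the employee.)
Total deductions = $213.48 + $174.06 + $189.51 + $162.44 + $58.02 + $17.41 + $324.49 = $1139.41
Net pay = $5802.05 − $1139.41 = $4662.64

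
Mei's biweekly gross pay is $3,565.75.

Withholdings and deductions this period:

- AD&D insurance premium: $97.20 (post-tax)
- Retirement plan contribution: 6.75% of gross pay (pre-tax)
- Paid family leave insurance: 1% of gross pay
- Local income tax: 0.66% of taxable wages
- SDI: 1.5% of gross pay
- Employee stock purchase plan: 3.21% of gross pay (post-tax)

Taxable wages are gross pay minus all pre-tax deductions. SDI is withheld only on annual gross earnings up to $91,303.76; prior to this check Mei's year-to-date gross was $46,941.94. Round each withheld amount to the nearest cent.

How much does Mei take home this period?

$3,002.30

Retirement plan contribution: $3,565.75 × 0.0675 = $240.69
Taxable wages = $3,565.75 − $240.69 = $3,325.06
Local income tax: $3,325.06 × 0.0066 = $21.95
Paid family leave insurance: $3,565.75 × 0.01 = $35.66
SDI: cap not yet reached, full $3,565.75 is subject → $3,565.75 × 0.015 = $53.49
Employee stock purchase plan: $3,565.75 × 0.0321 = $114.46
AD&D insurance premium: $97.20
Total deductions = $240.69 + $21.95 + $35.66 + $53.49 + $114.46 + $97.20 = $563.45
Net pay = $3,565.75 − $563.45 = $3,002.30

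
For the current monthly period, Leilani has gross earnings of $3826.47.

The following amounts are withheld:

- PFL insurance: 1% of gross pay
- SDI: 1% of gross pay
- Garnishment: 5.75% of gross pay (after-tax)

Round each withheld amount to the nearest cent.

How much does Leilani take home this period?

PFL insurance: $3826.47 × 0.01 = $38.26
SDI: $3826.47 × 0.01 = $38.26
Garnishment: $3826.47 × 0.0575 = $220.02
Total deductions = $38.26 + $38.26 + $220.02 = $296.54
Net pay = $3826.47 − $296.54 = $3529.93

$3529.93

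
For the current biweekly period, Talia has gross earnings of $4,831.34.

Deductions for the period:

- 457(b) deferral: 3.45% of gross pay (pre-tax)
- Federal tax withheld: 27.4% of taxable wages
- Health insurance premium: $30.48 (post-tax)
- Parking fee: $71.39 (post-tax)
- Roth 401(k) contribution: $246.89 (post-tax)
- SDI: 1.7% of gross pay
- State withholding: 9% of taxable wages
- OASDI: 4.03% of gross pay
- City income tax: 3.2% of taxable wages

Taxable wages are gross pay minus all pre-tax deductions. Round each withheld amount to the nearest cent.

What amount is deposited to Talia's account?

$2,191.86

457(b) deferral: $4,831.34 × 0.0345 = $166.68
Taxable wages = $4,831.34 − $166.68 = $4,664.66
City income tax: $4,664.66 × 0.032 = $149.27
Federal tax withheld: $4,664.66 × 0.274 = $1,278.12
State withholding: $4,664.66 × 0.09 = $419.82
OASDI: $4,831.34 × 0.0403 = $194.70
SDI: $4,831.34 × 0.017 = $82.13
Parking fee: $71.39
Roth 401(k) contribution: $246.89
Health insurance premium: $30.48
Total deductions = $166.68 + $149.27 + $1,278.12 + $419.82 + $194.70 + $82.13 + $71.39 + $246.89 + $30.48 = $2,639.48
Net pay = $4,831.34 − $2,639.48 = $2,191.86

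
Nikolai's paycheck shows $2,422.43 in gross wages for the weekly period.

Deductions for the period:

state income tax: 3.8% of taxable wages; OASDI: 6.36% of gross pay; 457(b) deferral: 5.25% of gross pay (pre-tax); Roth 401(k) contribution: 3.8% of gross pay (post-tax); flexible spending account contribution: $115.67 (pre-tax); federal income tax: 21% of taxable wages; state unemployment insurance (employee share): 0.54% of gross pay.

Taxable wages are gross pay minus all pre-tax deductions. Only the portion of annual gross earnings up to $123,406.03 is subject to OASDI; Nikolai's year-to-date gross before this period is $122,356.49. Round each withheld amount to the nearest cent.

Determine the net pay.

Flexible spending account contribution: $115.67
457(b) deferral: $2,422.43 × 0.0525 = $127.18
Pre-tax total = $115.67 + $127.18 = $242.85
Taxable wages = $2,422.43 − $242.85 = $2,179.58
State income tax: $2,179.58 × 0.038 = $82.82
Federal income tax: $2,179.58 × 0.21 = $457.71
State unemployment insurance (employee share): $2,422.43 × 0.0054 = $13.08
OASDI: only $123,406.03 − $122,356.49 = $1,049.54 of this check is subject → $1,049.54 × 0.0636 = $66.75
Roth 401(k) contribution: $2,422.43 × 0.038 = $92.05
Total deductions = $115.67 + $127.18 + $82.82 + $457.71 + $13.08 + $66.75 + $92.05 = $955.26
Net pay = $2,422.43 − $955.26 = $1,467.17

$1,467.17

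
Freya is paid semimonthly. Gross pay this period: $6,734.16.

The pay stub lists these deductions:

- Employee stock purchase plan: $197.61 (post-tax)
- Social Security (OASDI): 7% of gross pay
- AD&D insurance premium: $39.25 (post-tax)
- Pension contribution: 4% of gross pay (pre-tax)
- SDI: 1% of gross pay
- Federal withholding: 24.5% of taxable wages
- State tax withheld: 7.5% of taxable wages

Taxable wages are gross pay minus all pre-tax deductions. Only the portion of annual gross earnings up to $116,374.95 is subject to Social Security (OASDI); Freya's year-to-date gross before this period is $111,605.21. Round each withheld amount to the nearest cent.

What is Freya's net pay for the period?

Pension contribution: $6,734.16 × 0.04 = $269.37
Taxable wages = $6,734.16 − $269.37 = $6,464.79
Federal withholding: $6,464.79 × 0.245 = $1,583.87
State tax withheld: $6,464.79 × 0.075 = $484.86
Social Security (OASDI): only $116,374.95 − $111,605.21 = $4,769.74 of this check is subject → $4,769.74 × 0.07 = $333.88
SDI: $6,734.16 × 0.01 = $67.34
Employee stock purchase plan: $197.61
AD&D insurance premium: $39.25
Total deductions = $269.37 + $1,583.87 + $484.86 + $333.88 + $67.34 + $197.61 + $39.25 = $2,976.18
Net pay = $6,734.16 − $2,976.18 = $3,757.98

$3,757.98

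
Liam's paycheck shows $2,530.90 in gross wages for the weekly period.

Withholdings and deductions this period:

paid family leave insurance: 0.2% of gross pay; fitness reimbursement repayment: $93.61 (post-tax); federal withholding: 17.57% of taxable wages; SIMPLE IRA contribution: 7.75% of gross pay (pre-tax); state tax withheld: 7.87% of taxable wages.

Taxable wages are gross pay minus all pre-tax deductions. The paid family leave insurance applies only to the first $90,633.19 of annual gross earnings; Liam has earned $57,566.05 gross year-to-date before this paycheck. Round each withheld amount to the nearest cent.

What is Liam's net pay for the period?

$1,642.12

SIMPLE IRA contribution: $2,530.90 × 0.0775 = $196.14
Taxable wages = $2,530.90 − $196.14 = $2,334.76
State tax withheld: $2,334.76 × 0.0787 = $183.75
Federal withholding: $2,334.76 × 0.1757 = $410.22
Paid family leave insurance: cap not yet reached, full $2,530.90 is subject → $2,530.90 × 0.002 = $5.06
Fitness reimbursement repayment: $93.61
Total deductions = $196.14 + $183.75 + $410.22 + $5.06 + $93.61 = $888.78
Net pay = $2,530.90 − $888.78 = $1,642.12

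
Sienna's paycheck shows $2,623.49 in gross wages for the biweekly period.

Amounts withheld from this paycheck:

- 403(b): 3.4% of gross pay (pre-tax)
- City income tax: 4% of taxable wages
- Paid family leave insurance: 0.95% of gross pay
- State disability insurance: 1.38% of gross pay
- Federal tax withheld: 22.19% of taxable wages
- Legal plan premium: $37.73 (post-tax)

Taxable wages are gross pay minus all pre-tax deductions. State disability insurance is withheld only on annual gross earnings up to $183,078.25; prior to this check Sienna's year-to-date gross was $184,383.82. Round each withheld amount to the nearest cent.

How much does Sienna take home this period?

$1,807.91

403(b): $2,623.49 × 0.034 = $89.20
Taxable wages = $2,623.49 − $89.20 = $2,534.29
Federal tax withheld: $2,534.29 × 0.2219 = $562.36
City income tax: $2,534.29 × 0.04 = $101.37
State disability insurance: annual cap $183,078.25 already reached (YTD $184,383.82), so $0.00
Paid family leave insurance: $2,623.49 × 0.0095 = $24.92
Legal plan premium: $37.73
Total deductions = $89.20 + $562.36 + $101.37 + $0.00 + $24.92 + $37.73 = $815.58
Net pay = $2,623.49 − $815.58 = $1,807.91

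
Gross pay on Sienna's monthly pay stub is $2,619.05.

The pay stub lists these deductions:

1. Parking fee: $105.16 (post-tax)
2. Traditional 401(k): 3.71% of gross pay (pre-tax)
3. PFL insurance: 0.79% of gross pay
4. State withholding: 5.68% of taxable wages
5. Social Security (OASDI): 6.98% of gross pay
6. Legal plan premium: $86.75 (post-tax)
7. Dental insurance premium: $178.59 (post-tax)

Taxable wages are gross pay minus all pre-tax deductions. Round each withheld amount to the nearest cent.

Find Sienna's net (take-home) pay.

$1,804.64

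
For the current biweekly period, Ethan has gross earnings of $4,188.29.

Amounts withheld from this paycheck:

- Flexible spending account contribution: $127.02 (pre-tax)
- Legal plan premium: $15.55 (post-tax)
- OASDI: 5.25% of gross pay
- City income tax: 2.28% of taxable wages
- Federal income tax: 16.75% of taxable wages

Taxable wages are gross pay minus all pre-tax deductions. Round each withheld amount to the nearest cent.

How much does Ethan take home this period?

Flexible spending account contribution: $127.02
Taxable wages = $4,188.29 − $127.02 = $4,061.27
City income tax: $4,061.27 × 0.0228 = $92.60
Federal income tax: $4,061.27 × 0.1675 = $680.26
OASDI: $4,188.29 × 0.0525 = $219.89
Legal plan premium: $15.55
Total deductions = $127.02 + $92.60 + $680.26 + $219.89 + $15.55 = $1,135.32
Net pay = $4,188.29 − $1,135.32 = $3,052.97

$3,052.97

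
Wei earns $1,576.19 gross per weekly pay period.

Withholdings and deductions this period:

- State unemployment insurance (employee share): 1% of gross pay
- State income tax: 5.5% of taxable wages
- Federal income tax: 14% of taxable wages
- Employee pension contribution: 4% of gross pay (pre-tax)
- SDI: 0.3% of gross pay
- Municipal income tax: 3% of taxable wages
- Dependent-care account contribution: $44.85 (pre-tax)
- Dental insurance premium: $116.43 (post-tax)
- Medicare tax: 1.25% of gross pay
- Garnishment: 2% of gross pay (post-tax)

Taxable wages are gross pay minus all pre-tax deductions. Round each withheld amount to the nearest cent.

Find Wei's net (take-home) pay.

$949.78

Employee pension contribution: $1,576.19 × 0.04 = $63.05
Dependent-care account contribution: $44.85
Pre-tax total = $63.05 + $44.85 = $107.90
Taxable wages = $1,576.19 − $107.90 = $1,468.29
State income tax: $1,468.29 × 0.055 = $80.76
Federal income tax: $1,468.29 × 0.14 = $205.56
Municipal income tax: $1,468.29 × 0.03 = $44.05
SDI: $1,576.19 × 0.003 = $4.73
State unemployment insurance (employee share): $1,576.19 × 0.01 = $15.76
Medicare tax: $1,576.19 × 0.0125 = $19.70
Dental insurance premium: $116.43
Garnishment: $1,576.19 × 0.02 = $31.52
Total deductions = $63.05 + $44.85 + $80.76 + $205.56 + $44.05 + $4.73 + $15.76 + $19.70 + $116.43 + $31.52 = $626.41
Net pay = $1,576.19 − $626.41 = $949.78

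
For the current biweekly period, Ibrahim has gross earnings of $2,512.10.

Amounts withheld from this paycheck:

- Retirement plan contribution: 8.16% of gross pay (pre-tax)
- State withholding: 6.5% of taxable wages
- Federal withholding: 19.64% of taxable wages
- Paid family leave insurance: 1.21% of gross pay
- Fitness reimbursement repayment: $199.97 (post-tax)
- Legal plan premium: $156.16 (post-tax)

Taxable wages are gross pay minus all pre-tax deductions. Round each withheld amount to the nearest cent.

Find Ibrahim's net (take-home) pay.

$1,317.50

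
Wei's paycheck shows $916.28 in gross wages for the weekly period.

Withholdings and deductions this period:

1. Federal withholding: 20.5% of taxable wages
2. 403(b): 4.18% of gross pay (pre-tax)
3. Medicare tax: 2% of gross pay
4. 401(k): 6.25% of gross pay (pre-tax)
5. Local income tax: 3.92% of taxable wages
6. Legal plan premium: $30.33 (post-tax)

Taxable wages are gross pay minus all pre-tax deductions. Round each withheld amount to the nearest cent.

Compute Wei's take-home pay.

401(k): $916.28 × 0.0625 = $57.27
403(b): $916.28 × 0.0418 = $38.30
Pre-tax total = $57.27 + $38.30 = $95.57
Taxable wages = $916.28 − $95.57 = $820.71
Federal withholding: $820.71 × 0.205 = $168.25
Local income tax: $820.71 × 0.0392 = $32.17
Medicare tax: $916.28 × 0.02 = $18.33
Legal plan premium: $30.33
Total deductions = $57.27 + $38.30 + $168.25 + $32.17 + $18.33 + $30.33 = $344.65
Net pay = $916.28 − $344.65 = $571.63

$571.63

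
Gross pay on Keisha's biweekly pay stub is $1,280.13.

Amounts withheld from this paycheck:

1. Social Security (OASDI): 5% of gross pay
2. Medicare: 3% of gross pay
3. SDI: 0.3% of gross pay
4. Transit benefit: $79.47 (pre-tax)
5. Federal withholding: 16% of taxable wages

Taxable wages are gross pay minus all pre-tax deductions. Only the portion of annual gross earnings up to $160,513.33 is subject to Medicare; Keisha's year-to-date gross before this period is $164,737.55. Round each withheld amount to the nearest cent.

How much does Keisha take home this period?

$940.70

Transit benefit: $79.47
Taxable wages = $1,280.13 − $79.47 = $1,200.66
Federal withholding: $1,200.66 × 0.16 = $192.11
Medicare: annual cap $160,513.33 already reached (YTD $164,737.55), so $0.00
SDI: $1,280.13 × 0.003 = $3.84
Social Security (OASDI): $1,280.13 × 0.05 = $64.01
Total deductions = $79.47 + $192.11 + $0.00 + $3.84 + $64.01 = $339.43
Net pay = $1,280.13 − $339.43 = $940.70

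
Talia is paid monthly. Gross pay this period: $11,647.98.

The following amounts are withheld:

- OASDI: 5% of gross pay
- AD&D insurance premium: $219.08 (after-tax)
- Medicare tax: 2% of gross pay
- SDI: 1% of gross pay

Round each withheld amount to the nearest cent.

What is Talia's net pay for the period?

$10,497.06

SDI: $11,647.98 × 0.01 = $116.48
Medicare tax: $11,647.98 × 0.02 = $232.96
OASDI: $11,647.98 × 0.05 = $582.40
AD&D insurance premium: $219.08
Total deductions = $116.48 + $232.96 + $582.40 + $219.08 = $1,150.92
Net pay = $11,647.98 − $1,150.92 = $10,497.06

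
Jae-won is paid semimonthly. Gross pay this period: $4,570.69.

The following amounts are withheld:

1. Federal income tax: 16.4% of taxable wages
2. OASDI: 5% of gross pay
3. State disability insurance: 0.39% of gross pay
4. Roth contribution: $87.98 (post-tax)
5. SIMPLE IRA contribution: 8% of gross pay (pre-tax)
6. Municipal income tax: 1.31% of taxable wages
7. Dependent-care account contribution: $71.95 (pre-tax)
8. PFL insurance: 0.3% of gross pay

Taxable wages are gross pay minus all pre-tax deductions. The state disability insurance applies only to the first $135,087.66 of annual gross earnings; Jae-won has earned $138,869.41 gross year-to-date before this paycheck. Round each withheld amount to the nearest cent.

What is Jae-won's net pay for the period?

$3,070.89

SIMPLE IRA contribution: $4,570.69 × 0.08 = $365.66
Dependent-care account contribution: $71.95
Pre-tax total = $365.66 + $71.95 = $437.61
Taxable wages = $4,570.69 − $437.61 = $4,133.08
Municipal income tax: $4,133.08 × 0.0131 = $54.14
Federal income tax: $4,133.08 × 0.164 = $677.83
PFL insurance: $4,570.69 × 0.003 = $13.71
OASDI: $4,570.69 × 0.05 = $228.53
State disability insurance: annual cap $135,087.66 already reached (YTD $138,869.41), so $0.00
Roth contribution: $87.98
Total deductions = $365.66 + $71.95 + $54.14 + $677.83 + $13.71 + $228.53 + $0.00 + $87.98 = $1,499.80
Net pay = $4,570.69 − $1,499.80 = $3,070.89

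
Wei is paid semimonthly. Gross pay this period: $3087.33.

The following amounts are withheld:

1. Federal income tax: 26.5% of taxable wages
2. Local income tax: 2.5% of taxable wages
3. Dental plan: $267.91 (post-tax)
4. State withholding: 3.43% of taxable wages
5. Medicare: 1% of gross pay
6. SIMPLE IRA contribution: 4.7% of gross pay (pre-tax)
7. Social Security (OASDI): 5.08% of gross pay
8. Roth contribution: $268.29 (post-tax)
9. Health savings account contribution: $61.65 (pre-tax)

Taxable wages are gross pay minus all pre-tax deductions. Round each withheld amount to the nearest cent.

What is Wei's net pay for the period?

Health savings account contribution: $61.65
SIMPLE IRA contribution: $3087.33 × 0.047 = $145.10
Pre-tax total = $61.65 + $145.10 = $206.75
Taxable wages = $3087.33 − $206.75 = $2880.58
Local income tax: $2880.58 × 0.025 = $72.01
State withholding: $2880.58 × 0.0343 = $98.80
Federal income tax: $2880.58 × 0.265 = $763.35
Social Security (OASDI): $3087.33 × 0.0508 = $156.84
Medicare: $3087.33 × 0.01 = $30.87
Roth contribution: $268.29
Dental plan: $267.91
Total deductions = $61.65 + $145.10 + $72.01 + $98.80 + $763.35 + $156.84 + $30.87 + $268.29 + $267.91 = $1864.82
Net pay = $3087.33 − $1864.82 = $1222.51

$1222.51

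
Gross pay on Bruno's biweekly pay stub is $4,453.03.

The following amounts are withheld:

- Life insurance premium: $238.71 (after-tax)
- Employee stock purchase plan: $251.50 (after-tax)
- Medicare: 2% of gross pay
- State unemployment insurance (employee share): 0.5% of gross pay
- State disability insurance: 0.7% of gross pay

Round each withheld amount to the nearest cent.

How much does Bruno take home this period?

$3,820.32

Medicare: $4,453.03 × 0.02 = $89.06
State disability insurance: $4,453.03 × 0.007 = $31.17
State unemployment insurance (employee share): $4,453.03 × 0.005 = $22.27
Life insurance premium: $238.71
Employee stock purchase plan: $251.50
Total deductions = $89.06 + $31.17 + $22.27 + $238.71 + $251.50 = $632.71
Net pay = $4,453.03 − $632.71 = $3,820.32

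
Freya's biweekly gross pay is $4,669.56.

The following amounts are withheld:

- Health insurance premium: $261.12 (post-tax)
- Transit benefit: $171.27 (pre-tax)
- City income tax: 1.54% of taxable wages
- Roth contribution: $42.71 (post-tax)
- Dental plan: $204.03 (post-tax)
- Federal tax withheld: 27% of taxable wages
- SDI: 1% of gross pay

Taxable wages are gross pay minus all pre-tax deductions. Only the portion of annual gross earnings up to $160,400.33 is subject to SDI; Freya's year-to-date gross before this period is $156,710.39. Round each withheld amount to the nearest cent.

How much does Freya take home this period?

$2,669.72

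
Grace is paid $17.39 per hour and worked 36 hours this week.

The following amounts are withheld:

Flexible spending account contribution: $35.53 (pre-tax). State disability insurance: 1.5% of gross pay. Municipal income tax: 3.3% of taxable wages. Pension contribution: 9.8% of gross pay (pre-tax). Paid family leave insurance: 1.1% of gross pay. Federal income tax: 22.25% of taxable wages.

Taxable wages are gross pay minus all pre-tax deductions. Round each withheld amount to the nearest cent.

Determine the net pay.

Gross pay: 36 × $17.39 = $626.04
Flexible spending account contribution: $35.53
Pension contribution: $626.04 × 0.098 = $61.35
Pre-tax total = $35.53 + $61.35 = $96.88
Taxable wages = $626.04 − $96.88 = $529.16
Municipal income tax: $529.16 × 0.033 = $17.46
Federal income tax: $529.16 × 0.2225 = $117.74
Paid family leave insurance: $626.04 × 0.011 = $6.89
State disability insurance: $626.04 × 0.015 = $9.39
Total deductions = $35.53 + $61.35 + $17.46 + $117.74 + $6.89 + $9.39 = $248.36
Net pay = $626.04 − $248.36 = $377.68

$377.68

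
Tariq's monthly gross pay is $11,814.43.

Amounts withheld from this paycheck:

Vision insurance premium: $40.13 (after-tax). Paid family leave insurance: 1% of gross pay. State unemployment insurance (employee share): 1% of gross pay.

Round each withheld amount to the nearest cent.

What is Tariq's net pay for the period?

$11,538.02

Paid family leave insurance: $11,814.43 × 0.01 = $118.14
State unemployment insurance (employee share): $11,814.43 × 0.01 = $118.14
Vision insurance premium: $40.13
Total deductions = $118.14 + $118.14 + $40.13 = $276.41
Net pay = $11,814.43 − $276.41 = $11,538.02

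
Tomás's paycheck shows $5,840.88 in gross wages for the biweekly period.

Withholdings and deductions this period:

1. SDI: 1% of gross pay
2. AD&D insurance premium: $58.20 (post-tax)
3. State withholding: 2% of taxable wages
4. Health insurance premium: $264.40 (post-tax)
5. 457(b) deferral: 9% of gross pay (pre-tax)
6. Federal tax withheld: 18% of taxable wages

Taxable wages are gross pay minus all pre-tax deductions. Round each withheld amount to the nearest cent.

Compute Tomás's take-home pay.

457(b) deferral: $5,840.88 × 0.09 = $525.68
Taxable wages = $5,840.88 − $525.68 = $5,315.20
Federal tax withheld: $5,315.20 × 0.18 = $956.74
State withholding: $5,315.20 × 0.02 = $106.30
SDI: $5,840.88 × 0.01 = $58.41
Health insurance premium: $264.40
AD&D insurance premium: $58.20
Total deductions = $525.68 + $956.74 + $106.30 + $58.41 + $264.40 + $58.20 = $1,969.73
Net pay = $5,840.88 − $1,969.73 = $3,871.15

$3,871.15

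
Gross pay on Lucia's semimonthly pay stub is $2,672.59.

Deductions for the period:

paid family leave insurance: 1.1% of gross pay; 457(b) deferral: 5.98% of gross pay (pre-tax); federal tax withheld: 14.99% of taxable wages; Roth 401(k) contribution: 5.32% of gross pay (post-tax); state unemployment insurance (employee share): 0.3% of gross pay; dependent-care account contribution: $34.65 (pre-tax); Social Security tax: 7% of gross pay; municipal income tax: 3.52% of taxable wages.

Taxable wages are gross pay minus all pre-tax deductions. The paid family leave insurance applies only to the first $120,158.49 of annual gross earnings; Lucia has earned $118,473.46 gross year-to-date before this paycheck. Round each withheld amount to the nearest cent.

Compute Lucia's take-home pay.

Dependent-care account contribution: $34.65
457(b) deferral: $2,672.59 × 0.0598 = $159.82
Pre-tax total = $34.65 + $159.82 = $194.47
Taxable wages = $2,672.59 − $194.47 = $2,478.12
Municipal income tax: $2,478.12 × 0.0352 = $87.23
Federal tax withheld: $2,478.12 × 0.1499 = $371.47
Social Security tax: $2,672.59 × 0.07 = $187.08
Paid family leave insurance: only $120,158.49 − $118,473.46 = $1,685.03 of this check is subject → $1,685.03 × 0.011 = $18.54
State unemployment insurance (employee share): $2,672.59 × 0.003 = $8.02
Roth 401(k) contribution: $2,672.59 × 0.0532 = $142.18
Total deductions = $34.65 + $159.82 + $87.23 + $371.47 + $187.08 + $18.54 + $8.02 + $142.18 = $1,008.99
Net pay = $2,672.59 − $1,008.99 = $1,663.60

$1,663.60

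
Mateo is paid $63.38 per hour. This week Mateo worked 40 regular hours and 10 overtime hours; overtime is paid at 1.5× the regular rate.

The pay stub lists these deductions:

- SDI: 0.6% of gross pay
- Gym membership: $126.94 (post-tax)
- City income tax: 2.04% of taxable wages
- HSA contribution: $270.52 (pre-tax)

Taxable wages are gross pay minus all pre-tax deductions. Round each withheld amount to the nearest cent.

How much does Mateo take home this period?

$3,001.93

Regular pay: 40 × $63.38 = $2,535.20
Overtime pay: 10 × $63.38 × 1.5 = $950.70
Gross pay = $2,535.20 + $950.70 = $3,485.90
HSA contribution: $270.52
Taxable wages = $3,485.90 − $270.52 = $3,215.38
City income tax: $3,215.38 × 0.0204 = $65.59
SDI: $3,485.90 × 0.006 = $20.92
Gym membership: $126.94
Total deductions = $270.52 + $65.59 + $20.92 + $126.94 = $483.97
Net pay = $3,485.90 − $483.97 = $3,001.93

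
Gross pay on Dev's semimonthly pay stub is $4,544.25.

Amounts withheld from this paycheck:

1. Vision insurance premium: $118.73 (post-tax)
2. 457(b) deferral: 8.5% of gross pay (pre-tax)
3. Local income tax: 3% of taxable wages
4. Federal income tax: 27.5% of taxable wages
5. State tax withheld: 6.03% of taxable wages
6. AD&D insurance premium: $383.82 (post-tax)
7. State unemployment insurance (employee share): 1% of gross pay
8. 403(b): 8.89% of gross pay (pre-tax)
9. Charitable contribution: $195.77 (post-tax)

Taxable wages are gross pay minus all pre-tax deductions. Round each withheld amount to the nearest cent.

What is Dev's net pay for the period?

$1,638.91

457(b) deferral: $4,544.25 × 0.085 = $386.26
403(b): $4,544.25 × 0.0889 = $403.98
Pre-tax total = $386.26 + $403.98 = $790.24
Taxable wages = $4,544.25 − $790.24 = $3,754.01
Federal income tax: $3,754.01 × 0.275 = $1,032.35
State tax withheld: $3,754.01 × 0.0603 = $226.37
Local income tax: $3,754.01 × 0.03 = $112.62
State unemployment insurance (employee share): $4,544.25 × 0.01 = $45.44
AD&D insurance premium: $383.82
Vision insurance premium: $118.73
Charitable contribution: $195.77
Total deductions = $386.26 + $403.98 + $1,032.35 + $226.37 + $112.62 + $45.44 + $383.82 + $118.73 + $195.77 = $2,905.34
Net pay = $4,544.25 − $2,905.34 = $1,638.91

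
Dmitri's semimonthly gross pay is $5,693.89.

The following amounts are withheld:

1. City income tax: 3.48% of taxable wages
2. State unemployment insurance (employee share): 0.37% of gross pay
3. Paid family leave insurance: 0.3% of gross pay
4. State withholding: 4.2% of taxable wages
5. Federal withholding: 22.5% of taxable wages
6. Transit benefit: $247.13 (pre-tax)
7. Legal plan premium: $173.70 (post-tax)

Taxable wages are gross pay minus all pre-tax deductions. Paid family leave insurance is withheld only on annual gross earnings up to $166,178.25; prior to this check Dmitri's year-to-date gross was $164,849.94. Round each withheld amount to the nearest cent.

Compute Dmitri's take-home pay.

Transit benefit: $247.13
Taxable wages = $5,693.89 − $247.13 = $5,446.76
State withholding: $5,446.76 × 0.042 = $228.76
City income tax: $5,446.76 × 0.0348 = $189.55
Federal withholding: $5,446.76 × 0.225 = $1,225.52
Paid family leave insurance: only $166,178.25 − $164,849.94 = $1,328.31 of this check is subject → $1,328.31 × 0.003 = $3.98
State unemployment insurance (employee share): $5,693.89 × 0.0037 = $21.07
Legal plan premium: $173.70
Total deductions = $247.13 + $228.76 + $189.55 + $1,225.52 + $3.98 + $21.07 + $173.70 = $2,089.71
Net pay = $5,693.89 − $2,089.71 = $3,604.18

$3,604.18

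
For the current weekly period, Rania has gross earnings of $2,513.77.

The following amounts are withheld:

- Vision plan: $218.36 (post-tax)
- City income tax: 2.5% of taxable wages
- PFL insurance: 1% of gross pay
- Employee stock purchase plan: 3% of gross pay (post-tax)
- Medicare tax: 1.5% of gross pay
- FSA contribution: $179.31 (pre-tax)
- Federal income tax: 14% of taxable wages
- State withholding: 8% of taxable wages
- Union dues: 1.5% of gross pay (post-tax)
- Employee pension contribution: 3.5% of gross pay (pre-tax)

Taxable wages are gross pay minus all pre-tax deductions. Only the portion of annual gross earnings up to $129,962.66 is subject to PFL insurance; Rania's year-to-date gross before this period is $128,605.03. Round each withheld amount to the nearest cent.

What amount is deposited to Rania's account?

$1,313.32

Employee pension contribution: $2,513.77 × 0.035 = $87.98
FSA contribution: $179.31
Pre-tax total = $87.98 + $179.31 = $267.29
Taxable wages = $2,513.77 − $267.29 = $2,246.48
City income tax: $2,246.48 × 0.025 = $56.16
State withholding: $2,246.48 × 0.08 = $179.72
Federal income tax: $2,246.48 × 0.14 = $314.51
Medicare tax: $2,513.77 × 0.015 = $37.71
PFL insurance: only $129,962.66 − $128,605.03 = $1,357.63 of this check is subject → $1,357.63 × 0.01 = $13.58
Union dues: $2,513.77 × 0.015 = $37.71
Employee stock purchase plan: $2,513.77 × 0.03 = $75.41
Vision plan: $218.36
Total deductions = $87.98 + $179.31 + $56.16 + $179.72 + $314.51 + $37.71 + $13.58 + $37.71 + $75.41 + $218.36 = $1,200.45
Net pay = $2,513.77 − $1,200.45 = $1,313.32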